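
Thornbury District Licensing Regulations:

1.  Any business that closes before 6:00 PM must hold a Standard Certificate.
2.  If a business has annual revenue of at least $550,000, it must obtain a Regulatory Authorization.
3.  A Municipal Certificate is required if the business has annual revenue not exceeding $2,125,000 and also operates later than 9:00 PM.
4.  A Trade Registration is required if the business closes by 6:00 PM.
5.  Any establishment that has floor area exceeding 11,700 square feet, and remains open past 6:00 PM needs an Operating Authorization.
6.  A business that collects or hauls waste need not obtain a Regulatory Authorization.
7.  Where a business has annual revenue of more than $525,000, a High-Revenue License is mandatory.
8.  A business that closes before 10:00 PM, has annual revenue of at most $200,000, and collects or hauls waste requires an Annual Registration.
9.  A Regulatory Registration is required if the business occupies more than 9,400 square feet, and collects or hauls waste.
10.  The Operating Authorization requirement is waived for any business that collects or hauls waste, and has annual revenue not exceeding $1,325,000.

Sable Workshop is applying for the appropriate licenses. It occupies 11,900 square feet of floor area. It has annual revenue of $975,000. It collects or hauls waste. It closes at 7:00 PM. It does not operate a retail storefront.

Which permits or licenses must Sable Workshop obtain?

High-Revenue License, Regulatory Registration

1. closes 7:00 PM, after 6:00 PM → Standard Certificate not required.
2. revenue $975,000 ≥ $550,000 → Regulatory Authorization required.
3. revenue $975,000 ≤ $2,125,000; closes 7:00 PM, at/before 9:00 PM → Municipal Certificate not required.
4. closes 7:00 PM, after 6:00 PM → Trade Registration not required.
5. floor area 11,900 square feet > 11,700 square feet; closes 7:00 PM, after 6:00 PM → Operating Authorization required.
6. collects or hauls waste → exempt from Regulatory Authorization.
7. revenue $975,000 > $525,000 → High-Revenue License required.
8. closes 7:00 PM, at/before 10:00 PM; revenue $975,000 > $200,000; collects or hauls waste → Annual Registration not required.
9. floor area 11,900 square feet > 9,400 square feet; collects or hauls waste → Regulatory Registration required.
10. collects or hauls waste; revenue $975,000 ≤ $1,325,000 → exempt from Operating Authorization.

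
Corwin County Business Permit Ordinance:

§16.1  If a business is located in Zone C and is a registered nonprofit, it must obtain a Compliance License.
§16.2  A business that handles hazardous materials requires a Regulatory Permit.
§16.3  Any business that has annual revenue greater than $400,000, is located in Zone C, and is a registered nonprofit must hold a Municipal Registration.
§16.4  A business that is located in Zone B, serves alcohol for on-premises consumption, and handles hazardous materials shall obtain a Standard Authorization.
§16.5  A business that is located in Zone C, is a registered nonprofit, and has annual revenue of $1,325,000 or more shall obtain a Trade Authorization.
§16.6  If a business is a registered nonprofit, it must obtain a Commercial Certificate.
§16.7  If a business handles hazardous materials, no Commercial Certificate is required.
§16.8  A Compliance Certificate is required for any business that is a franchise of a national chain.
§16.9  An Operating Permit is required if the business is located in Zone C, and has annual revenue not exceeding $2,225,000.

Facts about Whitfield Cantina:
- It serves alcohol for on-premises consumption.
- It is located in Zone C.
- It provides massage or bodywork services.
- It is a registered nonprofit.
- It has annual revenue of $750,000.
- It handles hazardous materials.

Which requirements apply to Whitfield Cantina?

§16.1 is located in Zone C; is a registered nonprofit → Compliance License required.
§16.2 handles hazardous materials → Regulatory Permit required.
§16.3 revenue $750,000 > $400,000; is located in Zone C; is a registered nonprofit → Municipal Registration required.
§16.4 is located in Zone C (not: is located in Zone B); serves alcohol for on-premises consumption; handles hazardous materials → Standard Authorization not required.
§16.5 is located in Zone C; is a registered nonprofit; revenue $750,000 < $1,325,000 → Trade Authorization not required.
§16.6 is a registered nonprofit → Commercial Certificate required.
§16.7 handles hazardous materials → exempt from Commercial Certificate.
§16.8 is a registered nonprofit (not: is a franchise of a national chain) → Compliance Certificate not required.
§16.9 is located in Zone C; revenue $750,000 ≤ $2,225,000 → Operating Permit required.

Compliance License, Municipal Registration, Operating Permit, Regulatory Permit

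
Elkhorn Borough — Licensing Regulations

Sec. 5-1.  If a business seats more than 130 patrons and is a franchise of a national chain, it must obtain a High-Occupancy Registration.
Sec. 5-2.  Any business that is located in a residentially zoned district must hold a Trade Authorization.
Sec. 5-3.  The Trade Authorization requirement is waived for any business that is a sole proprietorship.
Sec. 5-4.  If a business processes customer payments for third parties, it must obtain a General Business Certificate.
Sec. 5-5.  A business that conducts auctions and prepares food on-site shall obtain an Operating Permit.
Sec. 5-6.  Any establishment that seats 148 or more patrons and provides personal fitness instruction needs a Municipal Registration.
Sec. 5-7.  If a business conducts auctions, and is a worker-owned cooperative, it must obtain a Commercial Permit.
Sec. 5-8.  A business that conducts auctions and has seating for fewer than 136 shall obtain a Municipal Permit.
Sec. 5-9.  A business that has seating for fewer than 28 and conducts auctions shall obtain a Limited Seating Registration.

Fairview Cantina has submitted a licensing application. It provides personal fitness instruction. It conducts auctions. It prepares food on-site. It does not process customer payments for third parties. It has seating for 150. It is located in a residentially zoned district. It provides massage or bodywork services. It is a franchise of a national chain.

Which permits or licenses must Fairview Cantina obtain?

High-Occupancy Registration, Municipal Registration, Operating Permit, Trade Authorization

Sec. 5-1. seating 150 > 130; is a franchise of a national chain → High-Occupancy Registration required.
Sec. 5-2. is located in a residentially zoned district → Trade Authorization required.
Sec. 5-3. is a franchise of a national chain (not: is a sole proprietorship) → Trade Authorization exemption does not apply.
Sec. 5-4. does not process customer payments for third parties → General Business Certificate not required.
Sec. 5-5. conducts auctions; prepares food on-site → Operating Permit required.
Sec. 5-6. seating 150 ≥ 148; provides personal fitness instruction → Municipal Registration required.
Sec. 5-7. conducts auctions; is a franchise of a national chain (not: is a worker-owned cooperative) → Commercial Permit not required.
Sec. 5-8. conducts auctions; seating 150 ≥ 136 → Municipal Permit not required.
Sec. 5-9. seating 150 ≥ 28; conducts auctions → Limited Seating Registration not required.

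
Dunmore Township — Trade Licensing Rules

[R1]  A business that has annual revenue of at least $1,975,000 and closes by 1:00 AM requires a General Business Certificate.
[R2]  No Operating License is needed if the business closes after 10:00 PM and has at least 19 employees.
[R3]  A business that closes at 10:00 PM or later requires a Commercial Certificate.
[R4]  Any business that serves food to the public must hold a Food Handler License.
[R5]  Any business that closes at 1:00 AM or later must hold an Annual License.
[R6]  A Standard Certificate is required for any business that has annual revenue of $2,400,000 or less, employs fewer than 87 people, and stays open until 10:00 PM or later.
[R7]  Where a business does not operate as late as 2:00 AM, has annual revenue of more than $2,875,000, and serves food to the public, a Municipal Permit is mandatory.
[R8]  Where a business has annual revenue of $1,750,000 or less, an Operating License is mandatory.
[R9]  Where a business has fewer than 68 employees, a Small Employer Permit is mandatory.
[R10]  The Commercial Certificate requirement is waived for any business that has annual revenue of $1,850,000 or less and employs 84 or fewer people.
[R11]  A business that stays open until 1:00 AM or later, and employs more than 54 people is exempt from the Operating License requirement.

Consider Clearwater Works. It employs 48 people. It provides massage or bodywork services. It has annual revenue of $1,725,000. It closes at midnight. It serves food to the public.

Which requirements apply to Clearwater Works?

Food Handler License, Small Employer Permit, Standard Certificate

[R1] revenue $1,725,000 < $1,975,000; closes midnight, at/before 1:00 AM → General Business Certificate not required.
[R2] closes midnight, after 10:00 PM; employees 48 ≥ 19 → exempt from Operating License.
[R3] closes midnight, after 10:00 PM → Commercial Certificate required.
[R4] serves food to the public → Food Handler License required.
[R5] closes midnight, at/before 1:00 AM → Annual License not required.
[R6] revenue $1,725,000 ≤ $2,400,000; employees 48 < 87; closes midnight, after 10:00 PM → Standard Certificate required.
[R7] closes midnight, at/before 2:00 AM; revenue $1,725,000 ≤ $2,875,000; serves food to the public → Municipal Permit not required.
[R8] revenue $1,725,000 ≤ $1,750,000 → Operating License required.
[R9] employees 48 < 68 → Small Employer Permit required.
[R10] revenue $1,725,000 ≤ $1,850,000; employees 48 ≤ 84 → exempt from Commercial Certificate.
[R11] closes midnight, at/before 1:00 AM; employees 48 ≤ 54 → Operating License exemption does not apply.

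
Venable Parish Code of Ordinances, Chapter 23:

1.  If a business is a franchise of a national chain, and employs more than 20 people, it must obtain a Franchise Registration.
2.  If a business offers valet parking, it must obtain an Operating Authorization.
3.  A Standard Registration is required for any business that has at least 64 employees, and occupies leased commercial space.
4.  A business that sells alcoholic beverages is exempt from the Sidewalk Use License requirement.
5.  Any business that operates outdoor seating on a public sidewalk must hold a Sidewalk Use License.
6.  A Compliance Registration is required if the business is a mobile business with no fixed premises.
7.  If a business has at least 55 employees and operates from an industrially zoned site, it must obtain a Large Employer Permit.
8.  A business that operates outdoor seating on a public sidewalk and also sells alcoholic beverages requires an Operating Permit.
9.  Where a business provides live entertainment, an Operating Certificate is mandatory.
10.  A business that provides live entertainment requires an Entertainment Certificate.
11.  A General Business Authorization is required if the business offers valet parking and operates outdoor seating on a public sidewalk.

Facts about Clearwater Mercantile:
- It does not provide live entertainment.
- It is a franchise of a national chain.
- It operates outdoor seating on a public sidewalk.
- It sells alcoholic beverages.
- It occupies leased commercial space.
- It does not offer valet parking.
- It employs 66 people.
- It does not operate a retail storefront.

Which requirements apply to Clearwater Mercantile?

1. is a franchise of a national chain; employees 66 > 20 → Franchise Registration required.
2. does not offer valet parking → Operating Authorization not required.
3. employees 66 ≥ 64; occupies leased commercial space → Standard Registration required.
4. sells alcoholic beverages → exempt from Sidewalk Use License.
5. operates outdoor seating on a public sidewalk → Sidewalk Use License required.
6. occupies leased commercial space (not: is a mobile business with no fixed premises) → Compliance Registration not required.
7. employees 66 ≥ 55; occupies leased commercial space (not: operates from an industrially zoned site) → Large Employer Permit not required.
8. operates outdoor seating on a public sidewalk; sells alcoholic beverages → Operating Permit required.
9. does not provide live entertainment → Operating Certificate not required.
10. does not provide live entertainment → Entertainment Certificate not required.
11. does not offer valet parking; operates outdoor seating on a public sidewalk → General Business Authorization not required.

Franchise Registration, Operating Permit, Standard Registration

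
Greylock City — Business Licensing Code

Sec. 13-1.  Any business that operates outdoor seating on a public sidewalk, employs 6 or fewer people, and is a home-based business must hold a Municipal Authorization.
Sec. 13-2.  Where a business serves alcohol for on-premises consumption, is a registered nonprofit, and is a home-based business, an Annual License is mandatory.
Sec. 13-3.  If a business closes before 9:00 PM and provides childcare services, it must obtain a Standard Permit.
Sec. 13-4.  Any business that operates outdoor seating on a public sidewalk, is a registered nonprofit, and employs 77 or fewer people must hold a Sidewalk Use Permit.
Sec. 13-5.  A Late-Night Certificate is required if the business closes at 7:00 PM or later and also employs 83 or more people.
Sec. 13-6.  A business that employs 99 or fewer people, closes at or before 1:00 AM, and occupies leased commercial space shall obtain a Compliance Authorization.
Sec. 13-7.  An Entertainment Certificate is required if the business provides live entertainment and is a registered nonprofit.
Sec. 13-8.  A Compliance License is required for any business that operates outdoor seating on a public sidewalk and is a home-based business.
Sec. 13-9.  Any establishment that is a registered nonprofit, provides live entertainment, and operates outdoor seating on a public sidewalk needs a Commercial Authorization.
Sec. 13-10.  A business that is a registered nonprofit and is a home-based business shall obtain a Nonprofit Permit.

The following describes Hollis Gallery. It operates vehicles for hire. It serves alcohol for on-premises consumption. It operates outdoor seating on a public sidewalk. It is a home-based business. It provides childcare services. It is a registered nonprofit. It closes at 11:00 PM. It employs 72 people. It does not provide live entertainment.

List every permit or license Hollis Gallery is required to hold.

Annual License, Compliance License, Nonprofit Permit, Sidewalk Use Permit

Sec. 13-1. operates outdoor seating on a public sidewalk; employees 72 > 6; is a home-based business → Municipal Authorization not required.
Sec. 13-2. serves alcohol for on-premises consumption; is a registered nonprofit; is a home-based business → Annual License required.
Sec. 13-3. closes 11:00 PM, after 9:00 PM; provides childcare services → Standard Permit not required.
Sec. 13-4. operates outdoor seating on a public sidewalk; is a registered nonprofit; employees 72 ≤ 77 → Sidewalk Use Permit required.
Sec. 13-5. closes 11:00 PM, after 7:00 PM; employees 72 < 83 → Late-Night Certificate not required.
Sec. 13-6. employees 72 ≤ 99; closes 11:00 PM, at/before 1:00 AM; is a home-based business (not: occupies leased commercial space) → Compliance Authorization not required.
Sec. 13-7. does not provide live entertainment; is a registered nonprofit → Entertainment Certificate not required.
Sec. 13-8. operates outdoor seating on a public sidewalk; is a home-based business → Compliance License required.
Sec. 13-9. is a registered nonprofit; does not provide live entertainment; operates outdoor seating on a public sidewalk → Commercial Authorization not required.
Sec. 13-10. is a registered nonprofit; is a home-based business → Nonprofit Permit required.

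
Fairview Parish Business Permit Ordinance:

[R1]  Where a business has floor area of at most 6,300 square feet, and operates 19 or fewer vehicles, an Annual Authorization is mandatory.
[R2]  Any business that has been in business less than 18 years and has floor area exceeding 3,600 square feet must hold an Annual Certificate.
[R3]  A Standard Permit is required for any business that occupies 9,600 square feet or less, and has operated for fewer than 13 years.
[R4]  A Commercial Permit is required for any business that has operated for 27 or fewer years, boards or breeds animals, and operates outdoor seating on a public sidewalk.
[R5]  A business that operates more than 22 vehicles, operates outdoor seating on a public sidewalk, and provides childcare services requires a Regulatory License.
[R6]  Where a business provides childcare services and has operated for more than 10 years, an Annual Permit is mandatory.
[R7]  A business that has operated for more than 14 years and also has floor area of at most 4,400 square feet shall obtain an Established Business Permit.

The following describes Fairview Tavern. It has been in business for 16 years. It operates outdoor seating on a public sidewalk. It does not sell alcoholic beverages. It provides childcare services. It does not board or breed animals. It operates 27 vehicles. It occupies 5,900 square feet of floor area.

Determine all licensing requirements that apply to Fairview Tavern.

Annual Certificate, Annual Permit, Regulatory License

[R1] floor area 5,900 square feet ≤ 6,300 square feet; vehicles 27 > 19 → Annual Authorization not required.
[R2] years in business 16 < 18; floor area 5,900 square feet > 3,600 square feet → Annual Certificate required.
[R3] floor area 5,900 square feet ≤ 9,600 square feet; years in business 16 ≥ 13 → Standard Permit not required.
[R4] years in business 16 ≤ 27; does not board or breed animals; operates outdoor seating on a public sidewalk → Commercial Permit not required.
[R5] vehicles 27 > 22; operates outdoor seating on a public sidewalk; provides childcare services → Regulatory License required.
[R6] provides childcare services; years in business 16 > 10 → Annual Permit required.
[R7] years in business 16 > 14; floor area 5,900 square feet > 4,400 square feet → Established Business Permit not required.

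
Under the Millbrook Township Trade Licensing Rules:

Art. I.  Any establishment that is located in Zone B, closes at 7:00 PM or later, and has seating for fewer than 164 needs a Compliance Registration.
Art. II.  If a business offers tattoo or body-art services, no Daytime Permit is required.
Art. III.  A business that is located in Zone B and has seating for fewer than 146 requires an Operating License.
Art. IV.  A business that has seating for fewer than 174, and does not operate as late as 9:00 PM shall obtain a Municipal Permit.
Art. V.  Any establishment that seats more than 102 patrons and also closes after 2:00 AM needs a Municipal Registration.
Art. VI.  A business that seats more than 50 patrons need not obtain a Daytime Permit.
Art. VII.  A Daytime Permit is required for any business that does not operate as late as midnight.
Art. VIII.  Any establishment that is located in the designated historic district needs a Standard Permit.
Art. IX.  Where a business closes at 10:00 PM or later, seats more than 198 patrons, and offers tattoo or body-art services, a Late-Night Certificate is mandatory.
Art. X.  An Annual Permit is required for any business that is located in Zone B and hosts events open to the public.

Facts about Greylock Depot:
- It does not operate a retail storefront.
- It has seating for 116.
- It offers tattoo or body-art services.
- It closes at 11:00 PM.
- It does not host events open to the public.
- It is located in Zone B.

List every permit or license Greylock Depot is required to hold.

Art. I. is located in Zone B; closes 11:00 PM, after 7:00 PM; seating 116 < 164 → Compliance Registration required.
Art. II. offers tattoo or body-art services → exempt from Daytime Permit.
Art. III. is located in Zone B; seating 116 < 146 → Operating License required.
Art. IV. seating 116 < 174; closes 11:00 PM, after 9:00 PM → Municipal Permit not required.
Art. V. seating 116 > 102; closes 11:00 PM, at/before 2:00 AM → Municipal Registration not required.
Art. VI. seating 116 > 50 → exempt from Daytime Permit.
Art. VII. closes 11:00 PM, at/before midnight → Daytime Permit required.
Art. VIII. is located in Zone B (not: is located in the designated historic district) → Standard Permit not required.
Art. IX. closes 11:00 PM, after 10:00 PM; seating 116 ≤ 198; offers tattoo or body-art services → Late-Night Certificate not required.
Art. X. is located in Zone B; does not host events open to the public → Annual Permit not required.

Compliance Registration, Operating License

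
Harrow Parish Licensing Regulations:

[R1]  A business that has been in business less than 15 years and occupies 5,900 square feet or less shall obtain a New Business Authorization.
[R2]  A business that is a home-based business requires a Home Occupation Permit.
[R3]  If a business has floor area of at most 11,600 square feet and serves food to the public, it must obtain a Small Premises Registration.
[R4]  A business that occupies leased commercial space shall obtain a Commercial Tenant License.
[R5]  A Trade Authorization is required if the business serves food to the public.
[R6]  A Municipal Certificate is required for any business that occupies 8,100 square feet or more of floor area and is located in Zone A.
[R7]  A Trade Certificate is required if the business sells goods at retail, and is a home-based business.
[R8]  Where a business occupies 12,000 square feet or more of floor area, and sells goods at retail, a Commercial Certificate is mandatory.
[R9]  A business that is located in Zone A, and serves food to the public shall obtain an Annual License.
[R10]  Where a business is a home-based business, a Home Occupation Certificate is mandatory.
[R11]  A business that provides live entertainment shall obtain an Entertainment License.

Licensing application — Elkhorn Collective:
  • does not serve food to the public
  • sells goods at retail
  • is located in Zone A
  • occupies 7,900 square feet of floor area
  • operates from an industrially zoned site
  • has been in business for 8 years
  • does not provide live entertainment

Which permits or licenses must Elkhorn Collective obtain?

[R1] years in business 8 < 15; floor area 7,900 square feet > 5,900 square feet → New Business Authorization not required.
[R2] operates from an industrially zoned site (not: is a home-based business) → Home Occupation Permit not required.
[R3] floor area 7,900 square feet ≤ 11,600 square feet; does not serve food to the public → Small Premises Registration not required.
[R4] operates from an industrially zoned site (not: occupies leased commercial space) → Commercial Tenant License not required.
[R5] does not serve food to the public → Trade Authorization not required.
[R6] floor area 7,900 square feet < 8,100 square feet; is located in Zone A → Municipal Certificate not required.
[R7] sells goods at retail; operates from an industrially zoned site (not: is a home-based business) → Trade Certificate not required.
[R8] floor area 7,900 square feet < 12,000 square feet; sells goods at retail → Commercial Certificate not required.
[R9] is located in Zone A; does not serve food to the public → Annual License not required.
[R10] operates from an industrially zoned site (not: is a home-based business) → Home Occupation Certificate not required.
[R11] does not provide live entertainment → Entertainment License not required.

None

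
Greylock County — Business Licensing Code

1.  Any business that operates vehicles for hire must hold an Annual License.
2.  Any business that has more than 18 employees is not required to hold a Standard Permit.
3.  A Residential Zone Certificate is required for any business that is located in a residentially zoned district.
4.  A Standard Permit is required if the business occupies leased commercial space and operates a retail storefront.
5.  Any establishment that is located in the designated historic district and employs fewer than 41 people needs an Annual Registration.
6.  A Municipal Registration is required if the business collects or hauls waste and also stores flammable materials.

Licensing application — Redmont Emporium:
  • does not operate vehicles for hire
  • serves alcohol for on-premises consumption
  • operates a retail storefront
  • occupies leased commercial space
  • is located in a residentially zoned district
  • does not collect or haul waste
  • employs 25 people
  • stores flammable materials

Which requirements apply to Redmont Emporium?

1. does not operate vehicles for hire → Annual License not required.
2. employees 25 > 18 → exempt from Standard Permit.
3. is located in a residentially zoned district → Residential Zone Certificate required.
4. occupies leased commercial space; operates a retail storefront → Standard Permit required.
5. is located in a residentially zoned district (not: is located in the designated historic district); employees 25 < 41 → Annual Registration not required.
6. does not collect or haul waste; stores flammable materials → Municipal Registration not required.

Residential Zone Certificate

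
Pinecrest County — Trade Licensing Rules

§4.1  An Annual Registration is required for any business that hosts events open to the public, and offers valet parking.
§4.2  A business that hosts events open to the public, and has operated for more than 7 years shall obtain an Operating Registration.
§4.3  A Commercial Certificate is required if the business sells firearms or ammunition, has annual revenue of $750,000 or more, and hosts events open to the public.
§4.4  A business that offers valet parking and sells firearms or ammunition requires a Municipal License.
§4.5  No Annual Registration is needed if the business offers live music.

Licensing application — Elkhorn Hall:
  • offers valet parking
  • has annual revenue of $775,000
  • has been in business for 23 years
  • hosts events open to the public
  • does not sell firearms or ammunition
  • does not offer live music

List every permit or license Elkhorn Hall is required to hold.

Annual Registration, Operating Registration

§4.1 hosts events open to the public; offers valet parking → Annual Registration required.
§4.2 hosts events open to the public; years in business 23 > 7 → Operating Registration required.
§4.3 does not sell firearms or ammunition; revenue $775,000 ≥ $750,000; hosts events open to the public → Commercial Certificate not required.
§4.4 offers valet parking; does not sell firearms or ammunition → Municipal License not required.
§4.5 does not offer live music → Annual Registration exemption does not apply.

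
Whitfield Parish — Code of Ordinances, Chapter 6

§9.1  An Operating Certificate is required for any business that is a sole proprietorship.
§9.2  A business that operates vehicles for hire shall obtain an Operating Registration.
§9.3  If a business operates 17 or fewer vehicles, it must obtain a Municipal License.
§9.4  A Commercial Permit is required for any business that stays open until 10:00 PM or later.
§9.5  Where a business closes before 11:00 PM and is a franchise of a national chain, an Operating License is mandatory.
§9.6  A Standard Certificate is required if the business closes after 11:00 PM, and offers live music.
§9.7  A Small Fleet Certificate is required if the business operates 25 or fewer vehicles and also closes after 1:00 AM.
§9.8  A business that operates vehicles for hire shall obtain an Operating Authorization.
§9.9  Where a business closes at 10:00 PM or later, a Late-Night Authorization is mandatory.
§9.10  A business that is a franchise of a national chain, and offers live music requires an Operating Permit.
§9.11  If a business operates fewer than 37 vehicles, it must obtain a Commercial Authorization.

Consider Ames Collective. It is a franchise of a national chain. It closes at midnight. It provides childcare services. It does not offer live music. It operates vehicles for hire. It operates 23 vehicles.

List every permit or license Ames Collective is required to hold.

§9.1 is a franchise of a national chain (not: is a sole proprietorship) → Operating Certificate not required.
§9.2 operates vehicles for hire → Operating Registration required.
§9.3 vehicles 23 > 17 → Municipal License not required.
§9.4 closes midnight, after 10:00 PM → Commercial Permit required.
§9.5 closes midnight, after 11:00 PM; is a franchise of a national chain → Operating License not required.
§9.6 closes midnight, after 11:00 PM; does not offer live music → Standard Certificate not required.
§9.7 vehicles 23 ≤ 25; closes midnight, at/before 1:00 AM → Small Fleet Certificate not required.
§9.8 operates vehicles for hire → Operating Authorization required.
§9.9 closes midnight, after 10:00 PM → Late-Night Authorization required.
§9.10 is a franchise of a national chain; does not offer live music → Operating Permit not required.
§9.11 vehicles 23 < 37 → Commercial Authorization required.

Commercial Authorization, Commercial Permit, Late-Night Authorization, Operating Authorization, Operating Registration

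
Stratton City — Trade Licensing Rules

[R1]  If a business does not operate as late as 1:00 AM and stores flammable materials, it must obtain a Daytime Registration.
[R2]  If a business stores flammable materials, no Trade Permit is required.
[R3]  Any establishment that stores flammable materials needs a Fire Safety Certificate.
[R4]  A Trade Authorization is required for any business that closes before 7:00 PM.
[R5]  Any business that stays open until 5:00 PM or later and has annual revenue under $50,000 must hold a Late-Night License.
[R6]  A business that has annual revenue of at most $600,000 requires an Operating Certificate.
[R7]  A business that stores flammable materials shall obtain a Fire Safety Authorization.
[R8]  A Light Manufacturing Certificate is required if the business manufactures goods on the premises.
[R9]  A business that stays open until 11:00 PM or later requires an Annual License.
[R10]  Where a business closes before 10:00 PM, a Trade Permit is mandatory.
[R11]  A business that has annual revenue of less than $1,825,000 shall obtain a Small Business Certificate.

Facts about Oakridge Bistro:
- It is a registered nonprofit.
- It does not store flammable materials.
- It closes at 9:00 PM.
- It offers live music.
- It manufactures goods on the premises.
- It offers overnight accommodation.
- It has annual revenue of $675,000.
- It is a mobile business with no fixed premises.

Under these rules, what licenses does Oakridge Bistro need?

Light Manufacturing Certificate, Small Business Certificate, Trade Permit

[R1] closes 9:00 PM, at/before 1:00 AM; does not store flammable materials → Daytime Registration not required.
[R2] does not store flammable materials → Trade Permit exemption does not apply.
[R3] does not store flammable materials → Fire Safety Certificate not required.
[R4] closes 9:00 PM, after 7:00 PM → Trade Authorization not required.
[R5] closes 9:00 PM, after 5:00 PM; revenue $675,000 ≥ $50,000 → Late-Night License not required.
[R6] revenue $675,000 > $600,000 → Operating Certificate not required.
[R7] does not store flammable materials → Fire Safety Authorization not required.
[R8] manufactures goods on the premises → Light Manufacturing Certificate required.
[R9] closes 9:00 PM, at/before 11:00 PM → Annual License not required.
[R10] closes 9:00 PM, at/before 10:00 PM → Trade Permit required.
[R11] revenue $675,000 < $1,825,000 → Small Business Certificate required.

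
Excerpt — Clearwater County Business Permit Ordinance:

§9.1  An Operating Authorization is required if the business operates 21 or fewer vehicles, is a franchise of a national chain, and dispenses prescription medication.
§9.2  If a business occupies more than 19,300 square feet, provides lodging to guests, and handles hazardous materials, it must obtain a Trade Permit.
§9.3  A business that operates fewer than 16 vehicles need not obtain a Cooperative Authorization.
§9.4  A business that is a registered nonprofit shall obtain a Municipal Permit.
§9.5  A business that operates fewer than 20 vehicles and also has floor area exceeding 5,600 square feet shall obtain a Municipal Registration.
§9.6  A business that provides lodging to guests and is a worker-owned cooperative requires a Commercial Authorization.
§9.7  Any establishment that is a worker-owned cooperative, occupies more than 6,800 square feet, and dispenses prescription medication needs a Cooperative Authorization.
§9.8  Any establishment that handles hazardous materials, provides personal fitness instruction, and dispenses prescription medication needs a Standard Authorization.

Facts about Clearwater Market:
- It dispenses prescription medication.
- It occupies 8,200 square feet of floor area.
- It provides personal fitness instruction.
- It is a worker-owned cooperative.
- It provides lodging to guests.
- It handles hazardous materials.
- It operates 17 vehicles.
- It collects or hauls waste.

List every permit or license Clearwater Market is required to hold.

§9.1 vehicles 17 ≤ 21; is a worker-owned cooperative (not: is a franchise of a national chain); dispenses prescription medication → Operating Authorization not required.
§9.2 floor area 8,200 square feet ≤ 19,300 square feet; provides lodging to guests; handles hazardous materials → Trade Permit not required.
§9.3 vehicles 17 ≥ 16 → Cooperative Authorization exemption does not apply.
§9.4 is a worker-owned cooperative (not: is a registered nonprofit) → Municipal Permit not required.
§9.5 vehicles 17 < 20; floor area 8,200 square feet > 5,600 square feet → Municipal Registration required.
§9.6 provides lodging to guests; is a worker-owned cooperative → Commercial Authorization required.
§9.7 is a worker-owned cooperative; floor area 8,200 square feet > 6,800 square feet; dispenses prescription medication → Cooperative Authorization required.
§9.8 handles hazardous materials; provides personal fitness instruction; dispenses prescription medication → Standard Authorization required.

Commercial Authorization, Cooperative Authorization, Municipal Registration, Standard Authorization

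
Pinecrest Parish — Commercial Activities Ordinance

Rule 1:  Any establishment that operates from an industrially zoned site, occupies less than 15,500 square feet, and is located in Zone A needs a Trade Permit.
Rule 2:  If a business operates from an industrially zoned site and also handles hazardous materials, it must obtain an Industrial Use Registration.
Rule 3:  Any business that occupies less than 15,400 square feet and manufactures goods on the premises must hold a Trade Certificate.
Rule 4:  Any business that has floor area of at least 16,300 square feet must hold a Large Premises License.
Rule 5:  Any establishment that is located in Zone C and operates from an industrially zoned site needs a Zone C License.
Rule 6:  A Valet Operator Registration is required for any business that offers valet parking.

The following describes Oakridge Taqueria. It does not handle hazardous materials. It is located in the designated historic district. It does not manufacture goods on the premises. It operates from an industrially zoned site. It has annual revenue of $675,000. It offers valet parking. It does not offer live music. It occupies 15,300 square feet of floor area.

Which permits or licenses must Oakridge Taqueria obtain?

Rule 1: operates from an industrially zoned site; floor area 15,300 square feet < 15,500 square feet; is located in the designated historic district (not: is located in Zone A) → Trade Permit not required.
Rule 2: operates from an industrially zoned site; does not handle hazardous materials → Industrial Use Registration not required.
Rule 3: floor area 15,300 square feet < 15,400 square feet; does not manufacture goods on the premises → Trade Certificate not required.
Rule 4: floor area 15,300 square feet < 16,300 square feet → Large Premises License not required.
Rule 5: is located in the designated historic district (not: is located in Zone C); operates from an industrially zoned site → Zone C License not required.
Rule 6: offers valet parking → Valet Operator Registration required.

Valet Operator Registration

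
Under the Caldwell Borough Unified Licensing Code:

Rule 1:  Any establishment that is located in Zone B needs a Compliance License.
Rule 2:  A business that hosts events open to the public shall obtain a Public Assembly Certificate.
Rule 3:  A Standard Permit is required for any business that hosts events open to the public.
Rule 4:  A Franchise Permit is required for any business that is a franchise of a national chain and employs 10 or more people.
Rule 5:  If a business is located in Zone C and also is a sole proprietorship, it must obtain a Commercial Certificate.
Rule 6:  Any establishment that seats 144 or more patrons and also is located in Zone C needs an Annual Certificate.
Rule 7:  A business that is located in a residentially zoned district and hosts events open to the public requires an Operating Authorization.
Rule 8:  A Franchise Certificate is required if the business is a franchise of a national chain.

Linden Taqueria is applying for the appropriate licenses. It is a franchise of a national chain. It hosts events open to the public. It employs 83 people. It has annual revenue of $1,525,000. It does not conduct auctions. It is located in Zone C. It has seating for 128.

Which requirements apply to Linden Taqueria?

Franchise Certificate, Franchise Permit, Public Assembly Certificate, Standard Permit

Rule 1: is located in Zone C (not: is located in Zone B) → Compliance License not required.
Rule 2: hosts events open to the public → Public Assembly Certificate required.
Rule 3: hosts events open to the public → Standard Permit required.
Rule 4: is a franchise of a national chain; employees 83 ≥ 10 → Franchise Permit required.
Rule 5: is located in Zone C; is a franchise of a national chain (not: is a sole proprietorship) → Commercial Certificate not required.
Rule 6: seating 128 < 144; is located in Zone C → Annual Certificate not required.
Rule 7: is located in Zone C (not: is located in a residentially zoned district); hosts events open to the public → Operating Authorization not required.
Rule 8: is a franchise of a national chain → Franchise Certificate required.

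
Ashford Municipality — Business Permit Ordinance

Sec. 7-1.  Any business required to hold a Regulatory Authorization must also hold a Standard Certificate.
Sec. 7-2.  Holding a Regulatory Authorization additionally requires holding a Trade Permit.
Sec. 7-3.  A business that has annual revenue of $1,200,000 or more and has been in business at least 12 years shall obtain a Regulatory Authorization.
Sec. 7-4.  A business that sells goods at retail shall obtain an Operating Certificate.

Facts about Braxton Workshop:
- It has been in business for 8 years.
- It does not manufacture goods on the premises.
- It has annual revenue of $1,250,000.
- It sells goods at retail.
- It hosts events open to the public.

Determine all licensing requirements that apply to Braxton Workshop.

Operating Certificate

Sec. 7-1. Regulatory Authorization is not required → no effect.
Sec. 7-2. Regulatory Authorization is not required → no effect.
Sec. 7-3. revenue $1,250,000 ≥ $1,200,000; years in business 8 < 12 → Regulatory Authorization not required.
Sec. 7-4. sells goods at retail → Operating Certificate required.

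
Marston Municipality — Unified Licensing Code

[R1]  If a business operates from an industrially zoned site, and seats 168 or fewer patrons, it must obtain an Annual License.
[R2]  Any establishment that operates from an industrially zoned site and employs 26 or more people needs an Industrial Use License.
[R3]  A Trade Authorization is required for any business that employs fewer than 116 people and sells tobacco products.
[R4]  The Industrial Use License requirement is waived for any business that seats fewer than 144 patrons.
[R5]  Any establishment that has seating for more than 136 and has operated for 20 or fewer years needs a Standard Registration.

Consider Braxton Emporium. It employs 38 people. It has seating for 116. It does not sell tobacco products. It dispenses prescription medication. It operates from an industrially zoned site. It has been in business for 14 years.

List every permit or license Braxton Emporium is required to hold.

[R1] operates from an industrially zoned site; seating 116 ≤ 168 → Annual License required.
[R2] operates from an industrially zoned site; employees 38 ≥ 26 → Industrial Use License required.
[R3] employees 38 < 116; does not sell tobacco products → Trade Authorization not required.
[R4] seating 116 < 144 → exempt from Industrial Use License.
[R5] seating 116 ≤ 136; years in business 14 ≤ 20 → Standard Registration not required.

Annual License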